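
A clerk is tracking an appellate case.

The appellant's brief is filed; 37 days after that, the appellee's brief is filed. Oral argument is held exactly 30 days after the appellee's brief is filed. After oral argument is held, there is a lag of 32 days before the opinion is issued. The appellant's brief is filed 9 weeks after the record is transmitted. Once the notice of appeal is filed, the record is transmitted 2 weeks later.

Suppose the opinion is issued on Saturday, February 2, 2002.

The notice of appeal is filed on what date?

The opinion is issued: Feb 2, 2002.
Oral argument is held: Feb 2, 2002 − 32 days = Jan 1, 2002.
The appellee's brief is filed: Jan 1, 2002 − 30 days = Dec 2, 2001.
The appellant's brief is filed: Dec 2, 2001 − 37 days = Oct 26, 2001.
The record is transmitted: Oct 26, 2001 − 9 weeks = Aug 24, 2001.
The notice of appeal is filed: Aug 24, 2001 − 2 weeks = Aug 10, 2001.

Friday, August 10, 2001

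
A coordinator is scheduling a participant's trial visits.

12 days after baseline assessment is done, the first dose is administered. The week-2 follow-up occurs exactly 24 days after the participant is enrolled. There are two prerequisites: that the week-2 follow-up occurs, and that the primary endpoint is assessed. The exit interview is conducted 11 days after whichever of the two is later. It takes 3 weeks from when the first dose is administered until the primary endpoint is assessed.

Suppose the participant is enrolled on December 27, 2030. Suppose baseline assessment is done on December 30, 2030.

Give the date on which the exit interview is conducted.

February 12, 2031

The participant is enrolled: Dec 27, 2030.
The week-2 follow-up occurs: Dec 27, 2030 + 24 days = Jan 20, 2031.
Baseline assessment is done: Dec 30, 2030.
The first dose is administered: Dec 30, 2030 + 12 days = Jan 11, 2031.
The primary endpoint is assessed: Jan 11, 2031 + 3 weeks = Feb 1, 2031.
Both prerequisites met — the week-2 follow-up occurs (Jan 20, 2031), the primary endpoint is assessed (Feb 1, 2031); the later is Feb 1, 2031.
The exit interview is conducted: Feb 1, 2031 + 11 days = Feb 12, 2031.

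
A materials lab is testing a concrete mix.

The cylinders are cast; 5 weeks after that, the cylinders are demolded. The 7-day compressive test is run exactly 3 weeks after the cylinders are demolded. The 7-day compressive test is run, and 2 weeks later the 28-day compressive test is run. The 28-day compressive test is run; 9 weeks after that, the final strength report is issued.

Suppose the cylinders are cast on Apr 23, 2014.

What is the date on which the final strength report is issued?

The cylinders are cast: Apr 23, 2014.
The cylinders are demolded: Apr 23, 2014 + 5 weeks = May 28, 2014.
The 7-day compressive test is run: May 28, 2014 + 3 weeks = Jun 18, 2014.
The 28-day compressive test is run: Jun 18, 2014 + 2 weeks = Jul 2, 2014.
The final strength report is issued: Jul 2, 2014 + 9 weeks = Sep 3, 2014.

Sep 3, 2014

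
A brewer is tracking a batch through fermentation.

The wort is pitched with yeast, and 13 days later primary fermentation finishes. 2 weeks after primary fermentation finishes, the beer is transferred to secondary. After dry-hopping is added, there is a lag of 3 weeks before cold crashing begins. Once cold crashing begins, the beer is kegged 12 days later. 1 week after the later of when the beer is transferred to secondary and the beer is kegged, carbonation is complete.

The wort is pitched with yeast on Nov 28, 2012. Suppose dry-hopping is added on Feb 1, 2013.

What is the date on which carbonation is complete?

The wort is pitched with yeast: Nov 28, 2012.
Primary fermentation finishes: Nov 28, 2012 + 13 days = Dec 11, 2012.
The beer is transferred to secondary: Dec 11, 2012 + 2 weeks = Dec 25, 2012.
Dry-hopping is added: Feb 1, 2013.
Cold crashing begins: Feb 1, 2013 + 3 weeks = Feb 22, 2013.
The beer is kegged: Feb 22, 2013 + 12 days = Mar 6, 2013.
Both prerequisites met — the beer is transferred to secondary (Dec 25, 2012), the beer is kegged (Mar 6, 2013); the later is Mar 6, 2013.
Carbonation is complete: Mar 6, 2013 + 1 week = Mar 13, 2013.

Mar 13, 2013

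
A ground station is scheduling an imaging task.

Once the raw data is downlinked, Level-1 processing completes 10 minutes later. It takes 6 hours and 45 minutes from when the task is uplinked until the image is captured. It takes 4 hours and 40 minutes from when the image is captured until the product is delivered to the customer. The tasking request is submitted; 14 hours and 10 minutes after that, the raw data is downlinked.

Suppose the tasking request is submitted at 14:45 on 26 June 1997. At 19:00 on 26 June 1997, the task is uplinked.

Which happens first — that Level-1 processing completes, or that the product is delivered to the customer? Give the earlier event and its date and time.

The tasking request is submitted: 14:45 Jun 26, 1997.
The raw data is downlinked: 14:45 Jun 26, 1997 + 14h10m = 04:55 Jun 27, 1997.
Level-1 processing completes: 04:55 Jun 27, 1997 + 10m = 05:05 Jun 27, 1997.
The task is uplinked: 19:00 Jun 26, 1997.
The image is captured: 19:00 Jun 26, 1997 + 6h45m = 01:45 Jun 27, 1997.
The product is delivered to the customer: 01:45 Jun 27, 1997 + 4h40m = 06:25 Jun 27, 1997.
Comparing: Level-1 processing completes at 05:05 Jun 27, 1997 vs the product is delivered to the customer at 06:25 Jun 27, 1997. Earlier: Level-1 processing completes.

Level-1 processing completes — 05:05 on 27 June 1997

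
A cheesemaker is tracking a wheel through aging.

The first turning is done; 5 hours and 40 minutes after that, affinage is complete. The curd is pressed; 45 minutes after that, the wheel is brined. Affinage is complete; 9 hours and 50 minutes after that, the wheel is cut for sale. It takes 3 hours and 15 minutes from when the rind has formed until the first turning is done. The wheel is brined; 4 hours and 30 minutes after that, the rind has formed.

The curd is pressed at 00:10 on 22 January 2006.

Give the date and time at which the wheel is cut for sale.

00:10 on 23 January 2006

The curd is pressed: 00:10 Jan 22, 2006.
The wheel is brined: 00:10 Jan 22, 2006 + 45m = 00:55 Jan 22, 2006.
The rind has formed: 00:55 Jan 22, 2006 + 4h30m = 05:25 Jan 22, 2006.
The first turning is done: 05:25 Jan 22, 2006 + 3h15m = 08:40 Jan 22, 2006.
Affinage is complete: 08:40 Jan 22, 2006 + 5h40m = 14:20 Jan 22, 2006.
The wheel is cut for sale: 14:20 Jan 22, 2006 + 9h50m = 00:10 Jan 23, 2006.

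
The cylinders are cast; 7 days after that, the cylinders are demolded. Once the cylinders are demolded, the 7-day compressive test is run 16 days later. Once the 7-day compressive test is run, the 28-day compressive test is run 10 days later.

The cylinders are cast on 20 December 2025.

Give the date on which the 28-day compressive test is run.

The cylinders are cast: Dec 20, 2025.
The cylinders are demolded: Dec 20, 2025 + 7 days = Dec 27, 2025.
The 7-day compressive test is run: Dec 27, 2025 + 16 days = Jan 12, 2026.
The 28-day compressive test is run: Jan 12, 2026 + 10 days = Jan 22, 2026.

22 January 2026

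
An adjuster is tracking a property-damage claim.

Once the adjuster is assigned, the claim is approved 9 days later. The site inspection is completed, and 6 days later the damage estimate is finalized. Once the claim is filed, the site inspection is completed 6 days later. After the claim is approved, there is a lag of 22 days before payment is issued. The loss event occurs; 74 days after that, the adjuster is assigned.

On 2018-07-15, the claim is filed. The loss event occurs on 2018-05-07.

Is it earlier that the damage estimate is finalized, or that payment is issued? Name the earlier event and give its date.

The damage estimate is finalized — 2018-07-27

The claim is filed: Jul 15, 2018.
The site inspection is completed: Jul 15, 2018 + 6 days = Jul 21, 2018.
The damage estimate is finalized: Jul 21, 2018 + 6 days = Jul 27, 2018.
The loss event occurs: May 7, 2018.
The adjuster is assigned: May 7, 2018 + 74 days = Jul 20, 2018.
The claim is approved: Jul 20, 2018 + 9 days = Jul 29, 2018.
Payment is issued: Jul 29, 2018 + 22 days = Aug 20, 2018.
Comparing: the damage estimate is finalized on Jul 27, 2018 vs payment is issued on Aug 20, 2018. Earlier: the damage estimate is finalized.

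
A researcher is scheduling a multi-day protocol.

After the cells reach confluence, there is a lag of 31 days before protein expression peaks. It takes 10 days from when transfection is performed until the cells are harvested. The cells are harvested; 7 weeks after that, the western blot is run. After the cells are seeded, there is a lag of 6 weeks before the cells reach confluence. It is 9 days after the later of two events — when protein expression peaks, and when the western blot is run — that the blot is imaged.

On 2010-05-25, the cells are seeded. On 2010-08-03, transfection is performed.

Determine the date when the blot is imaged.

The cells are seeded: May 25, 2010.
The cells reach confluence: May 25, 2010 + 6 weeks = Jul 6, 2010.
Protein expression peaks: Jul 6, 2010 + 31 days = Aug 6, 2010.
Transfection is performed: Aug 3, 2010.
The cells are harvested: Aug 3, 2010 + 10 days = Aug 13, 2010.
The western blot is run: Aug 13, 2010 + 7 weeks = Oct 1, 2010.
Both prerequisites met — protein expression peaks (Aug 6, 2010), the western blot is run (Oct 1, 2010); the later is Oct 1, 2010.
The blot is imaged: Oct 1, 2010 + 9 days = Oct 10, 2010.

2010-10-10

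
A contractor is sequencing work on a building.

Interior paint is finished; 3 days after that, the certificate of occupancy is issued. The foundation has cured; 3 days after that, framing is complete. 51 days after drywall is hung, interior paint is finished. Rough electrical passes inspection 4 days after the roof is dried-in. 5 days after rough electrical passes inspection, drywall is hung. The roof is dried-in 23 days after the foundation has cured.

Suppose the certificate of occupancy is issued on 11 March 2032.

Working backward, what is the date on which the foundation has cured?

The certificate of occupancy is issued: Mar 11, 2032.
Interior paint is finished: Mar 11, 2032 − 3 days = Mar 8, 2032.
Drywall is hung: Mar 8, 2032 − 51 days = Jan 17, 2032.
Rough electrical passes inspection: Jan 17, 2032 − 5 days = Jan 12, 2032.
The roof is dried-in: Jan 12, 2032 − 4 days = Jan 8, 2032.
The foundation has cured: Jan 8, 2032 − 23 days = Dec 16, 2031.

16 December 2031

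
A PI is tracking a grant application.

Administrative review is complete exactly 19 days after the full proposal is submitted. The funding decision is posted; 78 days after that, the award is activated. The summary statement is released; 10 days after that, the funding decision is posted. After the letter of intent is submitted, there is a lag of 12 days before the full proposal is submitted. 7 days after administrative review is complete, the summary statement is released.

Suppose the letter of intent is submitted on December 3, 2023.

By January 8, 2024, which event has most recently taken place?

The letter of intent is submitted: Dec 3, 2023.
The full proposal is submitted: Dec 3, 2023 + 12 days = Dec 15, 2023.
Administrative review is complete: Dec 15, 2023 + 19 days = Jan 3, 2024.
The summary statement is released: Jan 3, 2024 + 7 days = Jan 10, 2024.
The funding decision is posted: Jan 10, 2024 + 10 days = Jan 20, 2024.
The award is activated: Jan 20, 2024 + 78 days = Apr 7, 2024.
Jan 8, 2024 falls between when administrative review is complete (Jan 3, 2024) and when the summary statement is released (Jan 10, 2024).

Administrative review is complete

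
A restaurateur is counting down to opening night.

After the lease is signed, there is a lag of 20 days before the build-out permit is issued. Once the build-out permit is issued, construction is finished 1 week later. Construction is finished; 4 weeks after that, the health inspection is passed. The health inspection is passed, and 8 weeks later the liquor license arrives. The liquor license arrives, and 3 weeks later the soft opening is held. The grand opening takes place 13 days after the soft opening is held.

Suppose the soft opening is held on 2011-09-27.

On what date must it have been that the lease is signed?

The soft opening is held: Sep 27, 2011.
The liquor license arrives: Sep 27, 2011 − 3 weeks = Sep 6, 2011.
The health inspection is passed: Sep 6, 2011 − 8 weeks = Jul 12, 2011.
Construction is finished: Jul 12, 2011 − 4 weeks = Jun 14, 2011.
The build-out permit is issued: Jun 14, 2011 − 1 week = Jun 7, 2011.
The lease is signed: Jun 7, 2011 − 20 days = May 18, 2011.

2011-05-18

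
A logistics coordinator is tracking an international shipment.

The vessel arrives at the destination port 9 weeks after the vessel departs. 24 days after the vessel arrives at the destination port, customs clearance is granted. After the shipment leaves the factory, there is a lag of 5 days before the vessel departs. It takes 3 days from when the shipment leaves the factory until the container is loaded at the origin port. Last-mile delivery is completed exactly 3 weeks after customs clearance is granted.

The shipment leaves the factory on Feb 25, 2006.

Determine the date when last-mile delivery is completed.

Jun 18, 2006

The shipment leaves the factory: Feb 25, 2006.
The vessel departs: Feb 25, 2006 + 5 days = Mar 2, 2006.
The vessel arrives at the destination port: Mar 2, 2006 + 9 weeks = May 4, 2006.
Customs clearance is granted: May 4, 2006 + 24 days = May 28, 2006.
Last-mile delivery is completed: May 28, 2006 + 3 weeks = Jun 18, 2006.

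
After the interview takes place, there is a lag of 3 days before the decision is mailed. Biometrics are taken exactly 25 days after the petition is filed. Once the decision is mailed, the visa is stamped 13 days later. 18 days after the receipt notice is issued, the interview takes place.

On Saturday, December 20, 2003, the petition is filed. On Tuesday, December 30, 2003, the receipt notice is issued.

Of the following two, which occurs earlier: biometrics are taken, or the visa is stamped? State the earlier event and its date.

The petition is filed: Dec 20, 2003.
Biometrics are taken: Dec 20, 2003 + 25 days = Jan 14, 2004.
The receipt notice is issued: Dec 30, 2003.
The interview takes place: Dec 30, 2003 + 18 days = Jan 17, 2004.
The decision is mailed: Jan 17, 2004 + 3 days = Jan 20, 2004.
The visa is stamped: Jan 20, 2004 + 13 days = Feb 2, 2004.
Comparing: biometrics are taken on Jan 14, 2004 vs the visa is stamped on Feb 2, 2004. Earlier: biometrics are taken.

Biometrics are taken — Wednesday, January 14, 2004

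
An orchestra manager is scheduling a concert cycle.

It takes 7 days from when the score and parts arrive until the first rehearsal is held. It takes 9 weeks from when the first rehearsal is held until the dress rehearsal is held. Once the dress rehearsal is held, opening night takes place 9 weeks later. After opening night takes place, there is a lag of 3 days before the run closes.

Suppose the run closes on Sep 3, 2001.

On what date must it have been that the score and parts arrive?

The run closes: Sep 3, 2001.
Opening night takes place: Sep 3, 2001 − 3 days = Aug 31, 2001.
The dress rehearsal is held: Aug 31, 2001 − 9 weeks = Jun 29, 2001.
The first rehearsal is held: Jun 29, 2001 − 9 weeks = Apr 27, 2001.
The score and parts arrive: Apr 27, 2001 − 7 days = Apr 20, 2001.

Apr 20, 2001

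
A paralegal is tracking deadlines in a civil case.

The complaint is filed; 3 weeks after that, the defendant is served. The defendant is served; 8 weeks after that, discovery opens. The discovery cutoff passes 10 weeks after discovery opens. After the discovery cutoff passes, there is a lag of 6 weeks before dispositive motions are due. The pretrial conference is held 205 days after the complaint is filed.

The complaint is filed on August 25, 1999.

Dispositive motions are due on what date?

March 1, 2000

The complaint is filed: Aug 25, 1999.
The defendant is served: Aug 25, 1999 + 3 weeks = Sep 15, 1999.
Discovery opens: Sep 15, 1999 + 8 weeks = Nov 10, 1999.
The discovery cutoff passes: Nov 10, 1999 + 10 weeks = Jan 19, 2000.
Dispositive motions are due: Jan 19, 2000 + 6 weeks = Mar 1, 2000.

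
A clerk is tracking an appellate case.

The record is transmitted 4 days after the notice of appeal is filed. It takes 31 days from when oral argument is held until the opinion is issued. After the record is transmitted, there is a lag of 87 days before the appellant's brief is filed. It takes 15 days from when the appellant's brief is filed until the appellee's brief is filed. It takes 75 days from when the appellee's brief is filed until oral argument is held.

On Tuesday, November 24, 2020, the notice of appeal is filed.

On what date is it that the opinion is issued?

Thursday, June 24, 2021

The notice of appeal is filed: Nov 24, 2020.
The record is transmitted: Nov 24, 2020 + 4 days = Nov 28, 2020.
The appellant's brief is filed: Nov 28, 2020 + 87 days = Feb 23, 2021.
The appellee's brief is filed: Feb 23, 2021 + 15 days = Mar 10, 2021.
Oral argument is held: Mar 10, 2021 + 75 days = May 24, 2021.
The opinion is issued: May 24, 2021 + 31 days = Jun 24, 2021.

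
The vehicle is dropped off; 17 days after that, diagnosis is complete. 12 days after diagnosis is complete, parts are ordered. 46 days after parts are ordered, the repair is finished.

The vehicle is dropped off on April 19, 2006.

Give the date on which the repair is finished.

July 3, 2006

The vehicle is dropped off: Apr 19, 2006.
Diagnosis is complete: Apr 19, 2006 + 17 days = May 6, 2006.
Parts are ordered: May 6, 2006 + 12 days = May 18, 2006.
The repair is finished: May 18, 2006 + 46 days = Jul 3, 2006.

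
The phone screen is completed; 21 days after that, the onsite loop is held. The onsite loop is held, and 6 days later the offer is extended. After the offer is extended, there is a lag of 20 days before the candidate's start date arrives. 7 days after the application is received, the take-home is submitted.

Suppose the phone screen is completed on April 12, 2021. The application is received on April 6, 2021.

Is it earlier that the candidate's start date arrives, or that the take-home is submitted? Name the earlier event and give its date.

The phone screen is completed: Apr 12, 2021.
The onsite loop is held: Apr 12, 2021 + 21 days = May 3, 2021.
The offer is extended: May 3, 2021 + 6 days = May 9, 2021.
The candidate's start date arrives: May 9, 2021 + 20 days = May 29, 2021.
The application is received: Apr 6, 2021.
The take-home is submitted: Apr 6, 2021 + 7 days = Apr 13, 2021.
Comparing: the candidate's start date arrives on May 29, 2021 vs the take-home is submitted on Apr 13, 2021. Earlier: the take-home is submitted.

The take-home is submitted — April 13, 2021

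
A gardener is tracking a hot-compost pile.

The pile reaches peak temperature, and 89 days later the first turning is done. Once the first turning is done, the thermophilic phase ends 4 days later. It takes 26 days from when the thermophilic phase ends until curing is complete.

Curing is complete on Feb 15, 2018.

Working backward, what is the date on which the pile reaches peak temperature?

Curing is complete: Feb 15, 2018.
The thermophilic phase ends: Feb 15, 2018 − 26 days = Jan 20, 2018.
The first turning is done: Jan 20, 2018 − 4 days = Jan 16, 2018.
The pile reaches peak temperature: Jan 16, 2018 − 89 days = Oct 19, 2017.

Oct 19, 2017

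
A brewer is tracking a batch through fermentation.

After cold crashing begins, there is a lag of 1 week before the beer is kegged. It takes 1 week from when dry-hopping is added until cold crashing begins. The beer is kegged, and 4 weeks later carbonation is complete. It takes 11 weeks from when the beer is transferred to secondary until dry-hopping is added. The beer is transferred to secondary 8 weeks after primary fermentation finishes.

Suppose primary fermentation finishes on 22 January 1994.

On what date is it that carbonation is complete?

Primary fermentation finishes: Jan 22, 1994.
The beer is transferred to secondary: Jan 22, 1994 + 8 weeks = Mar 19, 1994.
Dry-hopping is added: Mar 19, 1994 + 11 weeks = Jun 4, 1994.
Cold crashing begins: Jun 4, 1994 + 1 week = Jun 11, 1994.
The beer is kegged: Jun 11, 1994 + 1 week = Jun 18, 1994.
Carbonation is complete: Jun 18, 1994 + 4 weeks = Jul 16, 1994.

16 July 1994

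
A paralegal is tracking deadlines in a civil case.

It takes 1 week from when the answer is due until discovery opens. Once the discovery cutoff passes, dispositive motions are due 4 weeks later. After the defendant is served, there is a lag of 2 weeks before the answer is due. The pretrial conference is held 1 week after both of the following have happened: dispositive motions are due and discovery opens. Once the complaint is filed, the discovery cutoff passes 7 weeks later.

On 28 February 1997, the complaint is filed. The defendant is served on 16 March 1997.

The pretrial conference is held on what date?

23 May 1997

The complaint is filed: Feb 28, 1997.
The discovery cutoff passes: Feb 28, 1997 + 7 weeks = Apr 18, 1997.
Dispositive motions are due: Apr 18, 1997 + 4 weeks = May 16, 1997.
The defendant is served: Mar 16, 1997.
The answer is due: Mar 16, 1997 + 2 weeks = Mar 30, 1997.
Discovery opens: Mar 30, 1997 + 1 week = Apr 6, 1997.
Both prerequisites met — dispositive motions are due (May 16, 1997), discovery opens (Apr 6, 1997); the later is May 16, 1997.
The pretrial conference is held: May 16, 1997 + 1 week = May 23, 1997.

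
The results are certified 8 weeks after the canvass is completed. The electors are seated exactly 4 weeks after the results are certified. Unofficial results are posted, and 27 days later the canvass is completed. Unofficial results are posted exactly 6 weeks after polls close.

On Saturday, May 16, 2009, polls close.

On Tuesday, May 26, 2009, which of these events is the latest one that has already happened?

Polls close: May 16, 2009.
Unofficial results are posted: May 16, 2009 + 6 weeks = Jun 27, 2009.
The canvass is completed: Jun 27, 2009 + 27 days = Jul 24, 2009.
The results are certified: Jul 24, 2009 + 8 weeks = Sep 18, 2009.
The electors are seated: Sep 18, 2009 + 4 weeks = Oct 16, 2009.
May 26, 2009 falls between when polls close (May 16, 2009) and when unofficial results are posted (Jun 27, 2009).

Polls close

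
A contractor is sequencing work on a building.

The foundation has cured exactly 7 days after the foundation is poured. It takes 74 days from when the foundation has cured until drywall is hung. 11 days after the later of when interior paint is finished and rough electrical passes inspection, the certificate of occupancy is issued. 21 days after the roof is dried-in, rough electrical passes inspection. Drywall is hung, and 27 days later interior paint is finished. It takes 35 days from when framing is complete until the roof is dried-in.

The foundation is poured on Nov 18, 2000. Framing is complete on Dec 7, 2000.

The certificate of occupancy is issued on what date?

The foundation is poured: Nov 18, 2000.
The foundation has cured: Nov 18, 2000 + 7 days = Nov 25, 2000.
Drywall is hung: Nov 25, 2000 + 74 days = Feb 7, 2001.
Interior paint is finished: Feb 7, 2001 + 27 days = Mar 6, 2001.
Framing is complete: Dec 7, 2000.
The roof is dried-in: Dec 7, 2000 + 35 days = Jan 11, 2001.
Rough electrical passes inspection: Jan 11, 2001 + 21 days = Feb 1, 2001.
Both prerequisites met — interior paint is finished (Mar 6, 2001), rough electrical passes inspection (Feb 1, 2001); the later is Mar 6, 2001.
The certificate of occupancy is issued: Mar 6, 2001 + 11 days = Mar 17, 2001.

Mar 17, 2001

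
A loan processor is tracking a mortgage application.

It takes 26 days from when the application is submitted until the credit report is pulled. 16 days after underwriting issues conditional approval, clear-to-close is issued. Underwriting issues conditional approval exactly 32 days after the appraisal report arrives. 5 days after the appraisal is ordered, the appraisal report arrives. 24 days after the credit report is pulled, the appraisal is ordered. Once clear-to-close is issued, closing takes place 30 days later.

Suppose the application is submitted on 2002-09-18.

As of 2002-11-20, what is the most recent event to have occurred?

The appraisal report arrives

The application is submitted: Sep 18, 2002.
The credit report is pulled: Sep 18, 2002 + 26 days = Oct 14, 2002.
The appraisal is ordered: Oct 14, 2002 + 24 days = Nov 7, 2002.
The appraisal report arrives: Nov 7, 2002 + 5 days = Nov 12, 2002.
Underwriting issues conditional approval: Nov 12, 2002 + 32 days = Dec 14, 2002.
Clear-to-close is issued: Dec 14, 2002 + 16 days = Dec 30, 2002.
Closing takes place: Dec 30, 2002 + 30 days = Jan 29, 2003.
Nov 20, 2002 falls between when the appraisal report arrives (Nov 12, 2002) and when underwriting issues conditional approval (Dec 14, 2002).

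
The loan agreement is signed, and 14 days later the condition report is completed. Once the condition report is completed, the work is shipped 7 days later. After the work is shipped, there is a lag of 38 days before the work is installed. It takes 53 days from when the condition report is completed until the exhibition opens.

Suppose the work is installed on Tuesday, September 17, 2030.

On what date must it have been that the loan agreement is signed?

The work is installed: Sep 17, 2030.
The work is shipped: Sep 17, 2030 − 38 days = Aug 10, 2030.
The condition report is completed: Aug 10, 2030 − 7 days = Aug 3, 2030.
The loan agreement is signed: Aug 3, 2030 − 14 days = Jul 20, 2030.

Saturday, July 20, 2030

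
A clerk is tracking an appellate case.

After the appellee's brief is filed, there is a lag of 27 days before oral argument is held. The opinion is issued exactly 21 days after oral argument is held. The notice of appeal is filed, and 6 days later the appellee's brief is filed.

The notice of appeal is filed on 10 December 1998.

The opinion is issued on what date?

The notice of appeal is filed: Dec 10, 1998.
The appellee's brief is filed: Dec 10, 1998 + 6 days = Dec 16, 1998.
Oral argument is held: Dec 16, 1998 + 27 days = Jan 12, 1999.
The opinion is issued: Jan 12, 1999 + 21 days = Feb 2, 1999.

2 February 1999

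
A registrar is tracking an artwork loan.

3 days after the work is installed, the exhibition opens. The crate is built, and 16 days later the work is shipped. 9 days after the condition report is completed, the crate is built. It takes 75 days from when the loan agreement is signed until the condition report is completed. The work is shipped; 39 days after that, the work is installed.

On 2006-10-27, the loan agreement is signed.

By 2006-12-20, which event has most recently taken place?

The loan agreement is signed: Oct 27, 2006.
The condition report is completed: Oct 27, 2006 + 75 days = Jan 10, 2007.
The crate is built: Jan 10, 2007 + 9 days = Jan 19, 2007.
The work is shipped: Jan 19, 2007 + 16 days = Feb 4, 2007.
The work is installed: Feb 4, 2007 + 39 days = Mar 15, 2007.
The exhibition opens: Mar 15, 2007 + 3 days = Mar 18, 2007.
Dec 20, 2006 falls between when the loan agreement is signed (Oct 27, 2006) and when the condition report is completed (Jan 10, 2007).

The loan agreement is signed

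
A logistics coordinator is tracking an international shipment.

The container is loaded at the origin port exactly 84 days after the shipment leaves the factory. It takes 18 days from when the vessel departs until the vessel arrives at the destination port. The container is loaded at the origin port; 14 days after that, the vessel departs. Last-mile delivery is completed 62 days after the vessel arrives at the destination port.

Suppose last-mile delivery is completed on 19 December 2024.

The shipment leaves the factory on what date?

Last-mile delivery is completed: Dec 19, 2024.
The vessel arrives at the destination port: Dec 19, 2024 − 62 days = Oct 18, 2024.
The vessel departs: Oct 18, 2024 − 18 days = Sep 30, 2024.
The container is loaded at the origin port: Sep 30, 2024 − 14 days = Sep 16, 2024.
The shipment leaves the factory: Sep 16, 2024 − 84 days = Jun 24, 2024.

24 June 2024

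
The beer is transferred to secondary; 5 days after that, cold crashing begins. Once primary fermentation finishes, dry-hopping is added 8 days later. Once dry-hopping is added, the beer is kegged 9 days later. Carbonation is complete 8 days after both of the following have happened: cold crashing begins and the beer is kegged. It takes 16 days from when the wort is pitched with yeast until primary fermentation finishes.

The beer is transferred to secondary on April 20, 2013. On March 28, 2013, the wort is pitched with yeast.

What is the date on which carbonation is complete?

The beer is transferred to secondary: Apr 20, 2013.
Cold crashing begins: Apr 20, 2013 + 5 days = Apr 25, 2013.
The wort is pitched with yeast: Mar 28, 2013.
Primary fermentation finishes: Mar 28, 2013 + 16 days = Apr 13, 2013.
Dry-hopping is added: Apr 13, 2013 + 8 days = Apr 21, 2013.
The beer is kegged: Apr 21, 2013 + 9 days = Apr 30, 2013.
Both prerequisites met — cold crashing begins (Apr 25, 2013), the beer is kegged (Apr 30, 2013); the later is Apr 30, 2013.
Carbonation is complete: Apr 30, 2013 + 8 days = May 8, 2013.

May 8, 2013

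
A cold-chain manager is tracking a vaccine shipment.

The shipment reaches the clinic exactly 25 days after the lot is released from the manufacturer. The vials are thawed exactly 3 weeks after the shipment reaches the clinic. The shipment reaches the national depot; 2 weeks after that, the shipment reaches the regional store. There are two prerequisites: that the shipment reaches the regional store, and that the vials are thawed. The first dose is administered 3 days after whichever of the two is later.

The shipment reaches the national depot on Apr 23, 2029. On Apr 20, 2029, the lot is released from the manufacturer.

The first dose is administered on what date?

The shipment reaches the national depot: Apr 23, 2029.
The shipment reaches the regional store: Apr 23, 2029 + 2 weeks = May 7, 2029.
The lot is released from the manufacturer: Apr 20, 2029.
The shipment reaches the clinic: Apr 20, 2029 + 25 days = May 15, 2029.
The vials are thawed: May 15, 2029 + 3 weeks = Jun 5, 2029.
Both prerequisites met — the shipment reaches the regional store (May 7, 2029), the vials are thawed (Jun 5, 2029); the later is Jun 5, 2029.
The first dose is administered: Jun 5, 2029 + 3 days = Jun 8, 2029.

Jun 8, 2029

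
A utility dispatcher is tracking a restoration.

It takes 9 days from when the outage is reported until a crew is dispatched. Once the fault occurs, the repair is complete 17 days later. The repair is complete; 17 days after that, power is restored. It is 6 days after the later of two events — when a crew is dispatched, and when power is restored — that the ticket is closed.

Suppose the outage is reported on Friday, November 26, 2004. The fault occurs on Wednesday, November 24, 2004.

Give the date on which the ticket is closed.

Monday, January 3, 2005

The outage is reported: Nov 26, 2004.
A crew is dispatched: Nov 26, 2004 + 9 days = Dec 5, 2004.
The fault occurs: Nov 24, 2004.
The repair is complete: Nov 24, 2004 + 17 days = Dec 11, 2004.
Power is restored: Dec 11, 2004 + 17 days = Dec 28, 2004.
Both prerequisites met — a crew is dispatched (Dec 5, 2004), power is restored (Dec 28, 2004); the later is Dec 28, 2004.
The ticket is closed: Dec 28, 2004 + 6 days = Jan 3, 2005.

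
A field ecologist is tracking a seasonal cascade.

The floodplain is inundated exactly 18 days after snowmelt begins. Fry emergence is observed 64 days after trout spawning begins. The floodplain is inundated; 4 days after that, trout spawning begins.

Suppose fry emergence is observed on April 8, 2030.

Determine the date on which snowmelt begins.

Fry emergence is observed: Apr 8, 2030.
Trout spawning begins: Apr 8, 2030 − 64 days = Feb 3, 2030.
The floodplain is inundated: Feb 3, 2030 − 4 days = Jan 30, 2030.
Snowmelt begins: Jan 30, 2030 − 18 days = Jan 12, 2030.

January 12, 2030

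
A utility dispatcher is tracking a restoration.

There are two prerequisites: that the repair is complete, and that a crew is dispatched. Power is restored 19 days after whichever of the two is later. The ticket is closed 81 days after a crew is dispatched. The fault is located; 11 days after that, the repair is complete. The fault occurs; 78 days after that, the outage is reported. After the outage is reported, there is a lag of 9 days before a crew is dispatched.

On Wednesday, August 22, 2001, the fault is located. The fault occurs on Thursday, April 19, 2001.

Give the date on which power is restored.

The fault is located: Aug 22, 2001.
The repair is complete: Aug 22, 2001 + 11 days = Sep 2, 2001.
The fault occurs: Apr 19, 2001.
The outage is reported: Apr 19, 2001 + 78 days = Jul 6, 2001.
A crew is dispatched: Jul 6, 2001 + 9 days = Jul 15, 2001.
Both prerequisites met — the repair is complete (Sep 2, 2001), a crew is dispatched (Jul 15, 2001); the later is Sep 2, 2001.
Power is restored: Sep 2, 2001 + 19 days = Sep 21, 2001.

Friday, September 21, 2001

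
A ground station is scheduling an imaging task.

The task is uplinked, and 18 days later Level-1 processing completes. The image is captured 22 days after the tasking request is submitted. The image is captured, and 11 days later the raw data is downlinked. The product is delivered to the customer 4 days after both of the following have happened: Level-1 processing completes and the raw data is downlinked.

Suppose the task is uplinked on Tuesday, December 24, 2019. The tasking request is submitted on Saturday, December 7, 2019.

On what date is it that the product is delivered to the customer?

The task is uplinked: Dec 24, 2019.
Level-1 processing completes: Dec 24, 2019 + 18 days = Jan 11, 2020.
The tasking request is submitted: Dec 7, 2019.
The image is captured: Dec 7, 2019 + 22 days = Dec 29, 2019.
The raw data is downlinked: Dec 29, 2019 + 11 days = Jan 9, 2020.
Both prerequisites met — Level-1 processing completes (Jan 11, 2020), the raw data is downlinked (Jan 9, 2020); the later is Jan 11, 2020.
The product is delivered to the customer: Jan 11, 2020 + 4 days = Jan 15, 2020.

Wednesday, January 15, 2020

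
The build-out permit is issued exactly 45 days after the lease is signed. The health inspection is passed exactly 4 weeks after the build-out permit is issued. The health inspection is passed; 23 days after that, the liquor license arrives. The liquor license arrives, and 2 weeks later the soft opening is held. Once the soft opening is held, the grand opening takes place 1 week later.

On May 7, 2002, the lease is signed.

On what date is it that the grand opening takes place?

The lease is signed: May 7, 2002.
The build-out permit is issued: May 7, 2002 + 45 days = Jun 21, 2002.
The health inspection is passed: Jun 21, 2002 + 4 weeks = Jul 19, 2002.
The liquor license arrives: Jul 19, 2002 + 23 days = Aug 11, 2002.
The soft opening is held: Aug 11, 2002 + 2 weeks = Aug 25, 2002.
The grand opening takes place: Aug 25, 2002 + 1 week = Sep 1, 2002.

Sep 1, 2002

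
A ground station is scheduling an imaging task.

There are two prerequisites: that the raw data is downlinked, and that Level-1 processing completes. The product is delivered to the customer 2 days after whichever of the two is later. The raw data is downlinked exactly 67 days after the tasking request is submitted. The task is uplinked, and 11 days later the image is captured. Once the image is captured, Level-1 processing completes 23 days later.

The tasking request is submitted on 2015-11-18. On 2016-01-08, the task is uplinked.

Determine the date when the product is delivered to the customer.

The tasking request is submitted: Nov 18, 2015.
The raw data is downlinked: Nov 18, 2015 + 67 days = Jan 24, 2016.
The task is uplinked: Jan 8, 2016.
The image is captured: Jan 8, 2016 + 11 days = Jan 19, 2016.
Level-1 processing completes: Jan 19, 2016 + 23 days = Feb 11, 2016.
Both prerequisites met — the raw data is downlinked (Jan 24, 2016), Level-1 processing completes (Feb 11, 2016); the later is Feb 11, 2016.
The product is delivered to the customer: Feb 11, 2016 + 2 days = Feb 13, 2016.

2016-02-13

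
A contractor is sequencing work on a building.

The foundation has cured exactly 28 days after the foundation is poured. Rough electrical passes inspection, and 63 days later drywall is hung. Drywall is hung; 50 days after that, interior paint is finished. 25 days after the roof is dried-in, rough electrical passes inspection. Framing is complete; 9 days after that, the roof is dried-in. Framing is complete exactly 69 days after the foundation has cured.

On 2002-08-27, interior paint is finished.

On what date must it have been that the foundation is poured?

2001-12-26

Interior paint is finished: Aug 27, 2002.
Drywall is hung: Aug 27, 2002 − 50 days = Jul 8, 2002.
Rough electrical passes inspection: Jul 8, 2002 − 63 days = May 6, 2002.
The roof is dried-in: May 6, 2002 − 25 days = Apr 11, 2002.
Framing is complete: Apr 11, 2002 − 9 days = Apr 2, 2002.
The foundation has cured: Apr 2, 2002 − 69 days = Jan 23, 2002.
The foundation is poured: Jan 23, 2002 − 28 days = Dec 26, 2001.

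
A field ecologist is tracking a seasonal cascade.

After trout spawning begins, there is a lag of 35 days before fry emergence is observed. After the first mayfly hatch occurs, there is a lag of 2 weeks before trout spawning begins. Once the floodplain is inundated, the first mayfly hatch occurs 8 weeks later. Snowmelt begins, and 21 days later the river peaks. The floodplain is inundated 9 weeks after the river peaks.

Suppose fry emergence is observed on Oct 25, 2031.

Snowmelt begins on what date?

Fry emergence is observed: Oct 25, 2031.
Trout spawning begins: Oct 25, 2031 − 35 days = Sep 20, 2031.
The first mayfly hatch occurs: Sep 20, 2031 − 2 weeks = Sep 6, 2031.
The floodplain is inundated: Sep 6, 2031 − 8 weeks = Jul 12, 2031.
The river peaks: Jul 12, 2031 − 9 weeks = May 10, 2031.
Snowmelt begins: May 10, 2031 − 21 days = Apr 19, 2031.

Apr 19, 2031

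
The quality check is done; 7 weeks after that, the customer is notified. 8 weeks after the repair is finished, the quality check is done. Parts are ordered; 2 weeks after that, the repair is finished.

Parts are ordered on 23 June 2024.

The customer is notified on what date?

Parts are ordered: Jun 23, 2024.
The repair is finished: Jun 23, 2024 + 2 weeks = Jul 7, 2024.
The quality check is done: Jul 7, 2024 + 8 weeks = Sep 1, 2024.
The customer is notified: Sep 1, 2024 + 7 weeks = Oct 20, 2024.

20 October 2024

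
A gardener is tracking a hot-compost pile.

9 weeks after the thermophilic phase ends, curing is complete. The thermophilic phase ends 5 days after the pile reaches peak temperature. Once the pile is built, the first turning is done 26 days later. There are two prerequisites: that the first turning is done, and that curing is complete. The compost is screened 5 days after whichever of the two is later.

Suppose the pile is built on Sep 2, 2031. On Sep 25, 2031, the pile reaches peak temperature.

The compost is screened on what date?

The pile is built: Sep 2, 2031.
The first turning is done: Sep 2, 2031 + 26 days = Sep 28, 2031.
The pile reaches peak temperature: Sep 25, 2031.
The thermophilic phase ends: Sep 25, 2031 + 5 days = Sep 30, 2031.
Curing is complete: Sep 30, 2031 + 9 weeks = Dec 2, 2031.
Both prerequisites met — the first turning is done (Sep 28, 2031), curing is complete (Dec 2, 2031); the later is Dec 2, 2031.
The compost is screened: Dec 2, 2031 + 5 days = Dec 7, 2031.

Dec 7, 2031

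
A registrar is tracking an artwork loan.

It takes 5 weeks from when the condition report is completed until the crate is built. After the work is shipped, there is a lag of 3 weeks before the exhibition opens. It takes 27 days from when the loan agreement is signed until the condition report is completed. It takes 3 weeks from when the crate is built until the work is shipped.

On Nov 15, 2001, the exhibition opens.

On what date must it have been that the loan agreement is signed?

Aug 3, 2001

The exhibition opens: Nov 15, 2001.
The work is shipped: Nov 15, 2001 − 3 weeks = Oct 25, 2001.
The crate is built: Oct 25, 2001 − 3 weeks = Oct 4, 2001.
The condition report is completed: Oct 4, 2001 − 5 weeks = Aug 30, 2001.
The loan agreement is signed: Aug 30, 2001 − 27 days = Aug 3, 2001.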